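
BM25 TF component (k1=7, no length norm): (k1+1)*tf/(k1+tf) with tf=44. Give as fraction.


BM25 TF component = (k1+1)*tf / (k1+tf)
k1 = 7, tf = 44
Numerator = (7+1)*44 = 352
Denominator = 7 + 44 = 51
= 352/51 = 352/51

352/51


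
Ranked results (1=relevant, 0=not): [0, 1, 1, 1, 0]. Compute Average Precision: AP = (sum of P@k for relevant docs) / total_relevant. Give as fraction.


Computing P@k for each relevant position:
Position 1: not relevant
Position 2: relevant, P@2 = 1/2 = 1/2
Position 3: relevant, P@3 = 2/3 = 2/3
Position 4: relevant, P@4 = 3/4 = 3/4
Position 5: not relevant
Sum of P@k = 1/2 + 2/3 + 3/4 = 23/12
AP = 23/12 / 3 = 23/36

23/36


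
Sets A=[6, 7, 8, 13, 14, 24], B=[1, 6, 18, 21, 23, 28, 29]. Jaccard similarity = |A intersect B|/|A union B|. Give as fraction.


A intersect B = [6]
|A intersect B| = 1
A union B = [1, 6, 7, 8, 13, 14, 18, 21, 23, 24, 28, 29]
|A union B| = 12
Jaccard = 1/12 = 1/12

1/12


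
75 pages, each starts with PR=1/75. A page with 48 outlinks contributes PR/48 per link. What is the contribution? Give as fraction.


Initial PR = 1/75 = 1/75
Outlinks = 48
Contribution per link = PR / outlinks
= 1/75 / 48
= 1/3600

1/3600


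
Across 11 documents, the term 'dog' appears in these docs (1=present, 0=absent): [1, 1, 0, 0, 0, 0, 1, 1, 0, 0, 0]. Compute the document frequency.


Checking each document for 'dog':
Doc 1: present
Doc 2: present
Doc 3: absent
Doc 4: absent
Doc 5: absent
Doc 6: absent
Doc 7: present
Doc 8: present
Doc 9: absent
Doc 10: absent
Doc 11: absent
df = sum of presences = 1 + 1 + 0 + 0 + 0 + 0 + 1 + 1 + 0 + 0 + 0 = 4

4


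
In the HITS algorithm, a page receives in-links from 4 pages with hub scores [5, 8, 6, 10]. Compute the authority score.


Authority = sum of hub scores of in-linkers
In-link 1: hub score = 5
In-link 2: hub score = 8
In-link 3: hub score = 6
In-link 4: hub score = 10
Authority = 5 + 8 + 6 + 10 = 29

29


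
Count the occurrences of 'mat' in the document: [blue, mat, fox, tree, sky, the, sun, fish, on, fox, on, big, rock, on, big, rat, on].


Document has 17 words
Scanning for 'mat':
Found at positions: [1]
Count = 1

1


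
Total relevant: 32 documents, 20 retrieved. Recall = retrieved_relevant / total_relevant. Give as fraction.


Recall = retrieved_relevant / total_relevant
= 20 / 32
= 20 / (20 + 12)
= 5/8

5/8


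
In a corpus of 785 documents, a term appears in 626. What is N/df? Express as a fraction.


IDF ratio = N / df
= 785 / 626
= 785/626

785/626


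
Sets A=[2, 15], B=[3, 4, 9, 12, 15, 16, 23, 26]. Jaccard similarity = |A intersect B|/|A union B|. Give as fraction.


A intersect B = [15]
|A intersect B| = 1
A union B = [2, 3, 4, 9, 12, 15, 16, 23, 26]
|A union B| = 9
Jaccard = 1/9 = 1/9

1/9


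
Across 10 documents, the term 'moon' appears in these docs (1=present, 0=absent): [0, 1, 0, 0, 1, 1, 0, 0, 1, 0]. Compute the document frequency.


Checking each document for 'moon':
Doc 1: absent
Doc 2: present
Doc 3: absent
Doc 4: absent
Doc 5: present
Doc 6: present
Doc 7: absent
Doc 8: absent
Doc 9: present
Doc 10: absent
df = sum of presences = 0 + 1 + 0 + 0 + 1 + 1 + 0 + 0 + 1 + 0 = 4

4


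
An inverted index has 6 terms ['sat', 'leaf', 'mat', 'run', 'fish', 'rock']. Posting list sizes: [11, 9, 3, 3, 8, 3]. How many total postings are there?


Summing posting list sizes:
'sat': 11 postings
'leaf': 9 postings
'mat': 3 postings
'run': 3 postings
'fish': 8 postings
'rock': 3 postings
Total = 11 + 9 + 3 + 3 + 8 + 3 = 37

37


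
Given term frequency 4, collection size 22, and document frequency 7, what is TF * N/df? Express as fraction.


TF * (N/df)
= 4 * (22/7)
= 4 * 22/7
= 88/7

88/7


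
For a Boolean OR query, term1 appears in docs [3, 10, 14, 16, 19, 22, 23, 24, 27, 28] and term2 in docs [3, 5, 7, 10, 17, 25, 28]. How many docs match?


Boolean OR: find union of posting lists
term1 docs: [3, 10, 14, 16, 19, 22, 23, 24, 27, 28]
term2 docs: [3, 5, 7, 10, 17, 25, 28]
Union: [3, 5, 7, 10, 14, 16, 17, 19, 22, 23, 24, 25, 27, 28]
|union| = 14

14


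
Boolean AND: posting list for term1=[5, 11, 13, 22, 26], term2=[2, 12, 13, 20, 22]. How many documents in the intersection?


Boolean AND: find intersection of posting lists
term1 docs: [5, 11, 13, 22, 26]
term2 docs: [2, 12, 13, 20, 22]
Intersection: [13, 22]
|intersection| = 2

2


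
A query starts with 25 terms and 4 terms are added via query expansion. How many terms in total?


Original terms: 25
Expansion terms: 4
Total = 25 + 4 = 29

29


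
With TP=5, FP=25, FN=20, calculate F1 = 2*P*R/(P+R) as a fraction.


F1 = 2 * P * R / (P + R)
P = TP/(TP+FP) = 5/30 = 1/6
R = TP/(TP+FN) = 5/25 = 1/5
2 * P * R = 2 * 1/6 * 1/5 = 1/15
P + R = 1/6 + 1/5 = 11/30
F1 = 1/15 / 11/30 = 2/11

2/11


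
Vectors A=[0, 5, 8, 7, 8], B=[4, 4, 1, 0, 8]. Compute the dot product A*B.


Dot product = sum of element-wise products
A[0]*B[0] = 0*4 = 0
A[1]*B[1] = 5*4 = 20
A[2]*B[2] = 8*1 = 8
A[3]*B[3] = 7*0 = 0
A[4]*B[4] = 8*8 = 64
Sum = 0 + 20 + 8 + 0 + 64 = 92

92


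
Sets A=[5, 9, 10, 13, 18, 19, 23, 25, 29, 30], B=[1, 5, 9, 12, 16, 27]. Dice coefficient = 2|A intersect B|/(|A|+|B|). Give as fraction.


A intersect B = [5, 9]
|A intersect B| = 2
|A| = 10, |B| = 6
Dice = 2*2 / (10+6)
= 4 / 16 = 1/4

1/4


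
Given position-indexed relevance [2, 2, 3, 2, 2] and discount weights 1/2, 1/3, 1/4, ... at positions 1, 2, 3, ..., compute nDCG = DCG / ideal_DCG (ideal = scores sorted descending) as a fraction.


Position discount weights w_i = 1/(i+1) for i=1..5:
Weights = [1/2, 1/3, 1/4, 1/5, 1/6]
Actual relevance: [2, 2, 3, 2, 2]
DCG = 2/2 + 2/3 + 3/4 + 2/5 + 2/6 = 63/20
Ideal relevance (sorted desc): [3, 2, 2, 2, 2]
Ideal DCG = 3/2 + 2/3 + 2/4 + 2/5 + 2/6 = 17/5
nDCG = DCG / ideal_DCG = 63/20 / 17/5 = 63/68

63/68


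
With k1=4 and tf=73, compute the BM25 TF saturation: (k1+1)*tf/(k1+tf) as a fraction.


BM25 TF component = (k1+1)*tf / (k1+tf)
k1 = 4, tf = 73
Numerator = (4+1)*73 = 365
Denominator = 4 + 73 = 77
= 365/77 = 365/77

365/77


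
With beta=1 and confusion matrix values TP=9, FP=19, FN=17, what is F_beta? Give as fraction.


P = TP/(TP+FP) = 9/28 = 9/28
R = TP/(TP+FN) = 9/26 = 9/26
beta^2 = 1^2 = 1
(1 + beta^2) = 2
Numerator = (1+beta^2)*P*R = 81/364
Denominator = beta^2*P + R = 9/28 + 9/26 = 243/364
F_beta = 1/3

1/3


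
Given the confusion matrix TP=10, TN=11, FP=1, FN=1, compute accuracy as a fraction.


Accuracy = (TP + TN) / (TP + TN + FP + FN)
TP + TN = 10 + 11 = 21
Total = 10 + 11 + 1 + 1 = 23
Accuracy = 21 / 23 = 21/23

21/23


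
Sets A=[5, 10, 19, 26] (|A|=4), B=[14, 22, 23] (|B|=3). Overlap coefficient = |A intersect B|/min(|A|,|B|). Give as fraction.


A intersect B = []
|A intersect B| = 0
min(|A|, |B|) = min(4, 3) = 3
Overlap = 0 / 3 = 0

0


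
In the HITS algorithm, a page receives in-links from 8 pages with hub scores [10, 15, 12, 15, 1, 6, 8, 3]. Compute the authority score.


Authority = sum of hub scores of in-linkers
In-link 1: hub score = 10
In-link 2: hub score = 15
In-link 3: hub score = 12
In-link 4: hub score = 15
In-link 5: hub score = 1
In-link 6: hub score = 6
In-link 7: hub score = 8
In-link 8: hub score = 3
Authority = 10 + 15 + 12 + 15 + 1 + 6 + 8 + 3 = 70

70


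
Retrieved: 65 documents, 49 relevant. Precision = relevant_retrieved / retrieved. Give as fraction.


Precision = relevant_retrieved / total_retrieved
= 49 / 65
= 49 / (49 + 16)
= 49/65

49/65


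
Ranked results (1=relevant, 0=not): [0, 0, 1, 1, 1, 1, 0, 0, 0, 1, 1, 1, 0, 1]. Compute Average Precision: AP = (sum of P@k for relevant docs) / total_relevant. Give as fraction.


Computing P@k for each relevant position:
Position 1: not relevant
Position 2: not relevant
Position 3: relevant, P@3 = 1/3 = 1/3
Position 4: relevant, P@4 = 2/4 = 1/2
Position 5: relevant, P@5 = 3/5 = 3/5
Position 6: relevant, P@6 = 4/6 = 2/3
Position 7: not relevant
Position 8: not relevant
Position 9: not relevant
Position 10: relevant, P@10 = 5/10 = 1/2
Position 11: relevant, P@11 = 6/11 = 6/11
Position 12: relevant, P@12 = 7/12 = 7/12
Position 13: not relevant
Position 14: relevant, P@14 = 8/14 = 4/7
Sum of P@k = 1/3 + 1/2 + 3/5 + 2/3 + 1/2 + 6/11 + 7/12 + 4/7 = 19867/4620
AP = 19867/4620 / 8 = 19867/36960

19867/36960


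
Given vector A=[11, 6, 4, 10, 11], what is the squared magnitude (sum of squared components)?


|A|^2 = sum of squared components
A[0]^2 = 11^2 = 121
A[1]^2 = 6^2 = 36
A[2]^2 = 4^2 = 16
A[3]^2 = 10^2 = 100
A[4]^2 = 11^2 = 121
Sum = 121 + 36 + 16 + 100 + 121 = 394

394


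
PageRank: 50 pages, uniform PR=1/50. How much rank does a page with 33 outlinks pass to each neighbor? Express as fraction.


Initial PR = 1/50 = 1/50
Outlinks = 33
Contribution per link = PR / outlinks
= 1/50 / 33
= 1/1650

1/1650


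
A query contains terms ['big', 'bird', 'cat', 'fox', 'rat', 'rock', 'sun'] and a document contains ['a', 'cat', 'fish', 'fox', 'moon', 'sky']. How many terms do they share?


Query terms: ['big', 'bird', 'cat', 'fox', 'rat', 'rock', 'sun']
Document terms: ['a', 'cat', 'fish', 'fox', 'moon', 'sky']
Common terms: ['cat', 'fox']
Overlap count = 2

2


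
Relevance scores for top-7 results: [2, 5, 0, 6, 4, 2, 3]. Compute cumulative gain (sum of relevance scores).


Cumulative Gain = sum of relevance scores
Position 1: rel=2, running sum=2
Position 2: rel=5, running sum=7
Position 3: rel=0, running sum=7
Position 4: rel=6, running sum=13
Position 5: rel=4, running sum=17
Position 6: rel=2, running sum=19
Position 7: rel=3, running sum=22
CG = 22

22


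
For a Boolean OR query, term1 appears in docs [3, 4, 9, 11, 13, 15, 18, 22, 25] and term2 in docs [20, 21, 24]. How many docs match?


Boolean OR: find union of posting lists
term1 docs: [3, 4, 9, 11, 13, 15, 18, 22, 25]
term2 docs: [20, 21, 24]
Union: [3, 4, 9, 11, 13, 15, 18, 20, 21, 22, 24, 25]
|union| = 12

12


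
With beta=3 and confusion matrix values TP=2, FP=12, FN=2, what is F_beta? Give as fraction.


P = TP/(TP+FP) = 2/14 = 1/7
R = TP/(TP+FN) = 2/4 = 1/2
beta^2 = 3^2 = 9
(1 + beta^2) = 10
Numerator = (1+beta^2)*P*R = 5/7
Denominator = beta^2*P + R = 9/7 + 1/2 = 25/14
F_beta = 2/5

2/5


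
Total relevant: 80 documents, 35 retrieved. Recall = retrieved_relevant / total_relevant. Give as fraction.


Recall = retrieved_relevant / total_relevant
= 35 / 80
= 35 / (35 + 45)
= 7/16

7/16


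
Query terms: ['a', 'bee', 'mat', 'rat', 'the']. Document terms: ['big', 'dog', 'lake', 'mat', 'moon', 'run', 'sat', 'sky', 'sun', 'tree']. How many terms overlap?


Query terms: ['a', 'bee', 'mat', 'rat', 'the']
Document terms: ['big', 'dog', 'lake', 'mat', 'moon', 'run', 'sat', 'sky', 'sun', 'tree']
Common terms: ['mat']
Overlap count = 1

1


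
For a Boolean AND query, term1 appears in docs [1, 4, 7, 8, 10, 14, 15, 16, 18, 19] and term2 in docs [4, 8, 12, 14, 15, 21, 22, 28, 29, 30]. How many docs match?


Boolean AND: find intersection of posting lists
term1 docs: [1, 4, 7, 8, 10, 14, 15, 16, 18, 19]
term2 docs: [4, 8, 12, 14, 15, 21, 22, 28, 29, 30]
Intersection: [4, 8, 14, 15]
|intersection| = 4

4


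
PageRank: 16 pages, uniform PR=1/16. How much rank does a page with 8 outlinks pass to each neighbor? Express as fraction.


Initial PR = 1/16 = 1/16
Outlinks = 8
Contribution per link = PR / outlinks
= 1/16 / 8
= 1/128

1/128


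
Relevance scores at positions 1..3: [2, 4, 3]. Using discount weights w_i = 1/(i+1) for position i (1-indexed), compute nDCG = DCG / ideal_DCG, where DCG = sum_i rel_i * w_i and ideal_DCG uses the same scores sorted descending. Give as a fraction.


Position discount weights w_i = 1/(i+1) for i=1..3:
Weights = [1/2, 1/3, 1/4]
Actual relevance: [2, 4, 3]
DCG = 2/2 + 4/3 + 3/4 = 37/12
Ideal relevance (sorted desc): [4, 3, 2]
Ideal DCG = 4/2 + 3/3 + 2/4 = 7/2
nDCG = DCG / ideal_DCG = 37/12 / 7/2 = 37/42

37/42


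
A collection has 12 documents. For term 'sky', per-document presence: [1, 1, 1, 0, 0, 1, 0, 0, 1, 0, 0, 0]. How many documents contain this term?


Checking each document for 'sky':
Doc 1: present
Doc 2: present
Doc 3: present
Doc 4: absent
Doc 5: absent
Doc 6: present
Doc 7: absent
Doc 8: absent
Doc 9: present
Doc 10: absent
Doc 11: absent
Doc 12: absent
df = sum of presences = 1 + 1 + 1 + 0 + 0 + 1 + 0 + 0 + 1 + 0 + 0 + 0 = 5

5


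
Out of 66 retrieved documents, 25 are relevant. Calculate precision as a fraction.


Precision = relevant_retrieved / total_retrieved
= 25 / 66
= 25 / (25 + 41)
= 25/66

25/66


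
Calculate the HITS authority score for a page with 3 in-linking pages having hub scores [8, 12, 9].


Authority = sum of hub scores of in-linkers
In-link 1: hub score = 8
In-link 2: hub score = 12
In-link 3: hub score = 9
Authority = 8 + 12 + 9 = 29

29


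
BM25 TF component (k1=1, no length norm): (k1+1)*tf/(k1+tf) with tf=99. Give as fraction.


BM25 TF component = (k1+1)*tf / (k1+tf)
k1 = 1, tf = 99
Numerator = (1+1)*99 = 198
Denominator = 1 + 99 = 100
= 198/100 = 99/50

99/50


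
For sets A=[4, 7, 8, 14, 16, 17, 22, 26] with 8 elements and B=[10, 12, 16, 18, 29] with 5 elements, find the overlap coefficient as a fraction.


A intersect B = [16]
|A intersect B| = 1
min(|A|, |B|) = min(8, 5) = 5
Overlap = 1 / 5 = 1/5

1/5


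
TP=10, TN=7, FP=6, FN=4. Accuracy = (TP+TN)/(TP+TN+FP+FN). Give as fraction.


Accuracy = (TP + TN) / (TP + TN + FP + FN)
TP + TN = 10 + 7 = 17
Total = 10 + 7 + 6 + 4 = 27
Accuracy = 17 / 27 = 17/27

17/27


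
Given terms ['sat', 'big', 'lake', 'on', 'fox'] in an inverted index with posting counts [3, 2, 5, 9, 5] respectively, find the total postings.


Summing posting list sizes:
'sat': 3 postings
'big': 2 postings
'lake': 5 postings
'on': 9 postings
'fox': 5 postings
Total = 3 + 2 + 5 + 9 + 5 = 24

24


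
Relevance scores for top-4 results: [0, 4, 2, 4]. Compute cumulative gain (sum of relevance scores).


Cumulative Gain = sum of relevance scores
Position 1: rel=0, running sum=0
Position 2: rel=4, running sum=4
Position 3: rel=2, running sum=6
Position 4: rel=4, running sum=10
CG = 10

10


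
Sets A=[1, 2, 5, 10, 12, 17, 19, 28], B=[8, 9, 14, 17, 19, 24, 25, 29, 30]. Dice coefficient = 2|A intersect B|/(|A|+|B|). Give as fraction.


A intersect B = [17, 19]
|A intersect B| = 2
|A| = 8, |B| = 9
Dice = 2*2 / (8+9)
= 4 / 17 = 4/17

4/17


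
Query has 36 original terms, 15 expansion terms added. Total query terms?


Original terms: 36
Expansion terms: 15
Total = 36 + 15 = 51

51


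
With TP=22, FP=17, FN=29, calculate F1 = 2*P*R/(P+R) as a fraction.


F1 = 2 * P * R / (P + R)
P = TP/(TP+FP) = 22/39 = 22/39
R = TP/(TP+FN) = 22/51 = 22/51
2 * P * R = 2 * 22/39 * 22/51 = 968/1989
P + R = 22/39 + 22/51 = 220/221
F1 = 968/1989 / 220/221 = 22/45

22/45


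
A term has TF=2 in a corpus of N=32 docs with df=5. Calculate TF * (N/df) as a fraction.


TF * (N/df)
= 2 * (32/5)
= 2 * 32/5
= 64/5

64/5


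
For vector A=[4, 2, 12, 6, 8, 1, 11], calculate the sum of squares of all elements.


|A|^2 = sum of squared components
A[0]^2 = 4^2 = 16
A[1]^2 = 2^2 = 4
A[2]^2 = 12^2 = 144
A[3]^2 = 6^2 = 36
A[4]^2 = 8^2 = 64
A[5]^2 = 1^2 = 1
A[6]^2 = 11^2 = 121
Sum = 16 + 4 + 144 + 36 + 64 + 1 + 121 = 386

386


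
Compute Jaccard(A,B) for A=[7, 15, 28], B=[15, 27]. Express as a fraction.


A intersect B = [15]
|A intersect B| = 1
A union B = [7, 15, 27, 28]
|A union B| = 4
Jaccard = 1/4 = 1/4

1/4


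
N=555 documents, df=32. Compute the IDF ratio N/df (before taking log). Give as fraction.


IDF ratio = N / df
= 555 / 32
= 555/32

555/32


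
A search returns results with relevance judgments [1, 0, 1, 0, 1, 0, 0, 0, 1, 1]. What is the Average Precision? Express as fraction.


Computing P@k for each relevant position:
Position 1: relevant, P@1 = 1/1 = 1
Position 2: not relevant
Position 3: relevant, P@3 = 2/3 = 2/3
Position 4: not relevant
Position 5: relevant, P@5 = 3/5 = 3/5
Position 6: not relevant
Position 7: not relevant
Position 8: not relevant
Position 9: relevant, P@9 = 4/9 = 4/9
Position 10: relevant, P@10 = 5/10 = 1/2
Sum of P@k = 1 + 2/3 + 3/5 + 4/9 + 1/2 = 289/90
AP = 289/90 / 5 = 289/450

289/450


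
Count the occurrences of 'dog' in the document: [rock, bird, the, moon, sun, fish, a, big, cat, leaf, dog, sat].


Document has 12 words
Scanning for 'dog':
Found at positions: [10]
Count = 1

1


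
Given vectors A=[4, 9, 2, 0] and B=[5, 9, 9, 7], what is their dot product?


Dot product = sum of element-wise products
A[0]*B[0] = 4*5 = 20
A[1]*B[1] = 9*9 = 81
A[2]*B[2] = 2*9 = 18
A[3]*B[3] = 0*7 = 0
Sum = 20 + 81 + 18 + 0 = 119

119


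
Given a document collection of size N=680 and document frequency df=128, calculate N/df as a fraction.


IDF ratio = N / df
= 680 / 128
= 85/16

85/16


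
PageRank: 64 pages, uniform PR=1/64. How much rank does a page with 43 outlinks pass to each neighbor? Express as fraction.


Initial PR = 1/64 = 1/64
Outlinks = 43
Contribution per link = PR / outlinks
= 1/64 / 43
= 1/2752

1/2752


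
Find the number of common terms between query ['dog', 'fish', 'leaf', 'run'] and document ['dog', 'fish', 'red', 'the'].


Query terms: ['dog', 'fish', 'leaf', 'run']
Document terms: ['dog', 'fish', 'red', 'the']
Common terms: ['dog', 'fish']
Overlap count = 2

2


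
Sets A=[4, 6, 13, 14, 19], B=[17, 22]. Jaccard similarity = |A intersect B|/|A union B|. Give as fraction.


A intersect B = []
|A intersect B| = 0
A union B = [4, 6, 13, 14, 17, 19, 22]
|A union B| = 7
Jaccard = 0/7 = 0

0


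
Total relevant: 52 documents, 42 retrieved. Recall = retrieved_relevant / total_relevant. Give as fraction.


Recall = retrieved_relevant / total_relevant
= 42 / 52
= 42 / (42 + 10)
= 21/26

21/26


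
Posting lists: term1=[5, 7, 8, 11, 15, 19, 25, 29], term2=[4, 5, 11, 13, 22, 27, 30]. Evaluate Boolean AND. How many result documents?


Boolean AND: find intersection of posting lists
term1 docs: [5, 7, 8, 11, 15, 19, 25, 29]
term2 docs: [4, 5, 11, 13, 22, 27, 30]
Intersection: [5, 11]
|intersection| = 2

2


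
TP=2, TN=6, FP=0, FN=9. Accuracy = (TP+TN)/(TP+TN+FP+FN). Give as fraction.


Accuracy = (TP + TN) / (TP + TN + FP + FN)
TP + TN = 2 + 6 = 8
Total = 2 + 6 + 0 + 9 = 17
Accuracy = 8 / 17 = 8/17

8/17


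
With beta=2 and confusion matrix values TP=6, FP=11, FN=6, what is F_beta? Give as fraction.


P = TP/(TP+FP) = 6/17 = 6/17
R = TP/(TP+FN) = 6/12 = 1/2
beta^2 = 2^2 = 4
(1 + beta^2) = 5
Numerator = (1+beta^2)*P*R = 15/17
Denominator = beta^2*P + R = 24/17 + 1/2 = 65/34
F_beta = 6/13

6/13


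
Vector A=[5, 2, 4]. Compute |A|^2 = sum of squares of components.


|A|^2 = sum of squared components
A[0]^2 = 5^2 = 25
A[1]^2 = 2^2 = 4
A[2]^2 = 4^2 = 16
Sum = 25 + 4 + 16 = 45

45


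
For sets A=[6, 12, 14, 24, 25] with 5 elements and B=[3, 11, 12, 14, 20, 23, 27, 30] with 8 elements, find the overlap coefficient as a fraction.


A intersect B = [12, 14]
|A intersect B| = 2
min(|A|, |B|) = min(5, 8) = 5
Overlap = 2 / 5 = 2/5

2/5


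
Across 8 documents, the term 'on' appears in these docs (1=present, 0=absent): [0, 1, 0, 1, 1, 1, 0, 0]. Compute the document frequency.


Checking each document for 'on':
Doc 1: absent
Doc 2: present
Doc 3: absent
Doc 4: present
Doc 5: present
Doc 6: present
Doc 7: absent
Doc 8: absent
df = sum of presences = 0 + 1 + 0 + 1 + 1 + 1 + 0 + 0 = 4

4


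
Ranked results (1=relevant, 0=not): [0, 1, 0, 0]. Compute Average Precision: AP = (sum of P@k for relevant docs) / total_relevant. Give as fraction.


Computing P@k for each relevant position:
Position 1: not relevant
Position 2: relevant, P@2 = 1/2 = 1/2
Position 3: not relevant
Position 4: not relevant
Sum of P@k = 1/2 = 1/2
AP = 1/2 / 1 = 1/2

1/2


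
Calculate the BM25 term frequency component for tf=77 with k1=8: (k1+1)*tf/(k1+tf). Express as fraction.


BM25 TF component = (k1+1)*tf / (k1+tf)
k1 = 8, tf = 77
Numerator = (8+1)*77 = 693
Denominator = 8 + 77 = 85
= 693/85 = 693/85

693/85


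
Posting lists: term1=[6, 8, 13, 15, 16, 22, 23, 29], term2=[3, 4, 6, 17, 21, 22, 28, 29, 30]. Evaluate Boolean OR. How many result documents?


Boolean OR: find union of posting lists
term1 docs: [6, 8, 13, 15, 16, 22, 23, 29]
term2 docs: [3, 4, 6, 17, 21, 22, 28, 29, 30]
Union: [3, 4, 6, 8, 13, 15, 16, 17, 21, 22, 23, 28, 29, 30]
|union| = 14

14


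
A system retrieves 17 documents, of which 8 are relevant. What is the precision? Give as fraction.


Precision = relevant_retrieved / total_retrieved
= 8 / 17
= 8 / (8 + 9)
= 8/17

8/17


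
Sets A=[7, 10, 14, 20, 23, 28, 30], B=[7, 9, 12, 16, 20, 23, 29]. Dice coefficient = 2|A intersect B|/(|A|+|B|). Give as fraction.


A intersect B = [7, 20, 23]
|A intersect B| = 3
|A| = 7, |B| = 7
Dice = 2*3 / (7+7)
= 6 / 14 = 3/7

3/7


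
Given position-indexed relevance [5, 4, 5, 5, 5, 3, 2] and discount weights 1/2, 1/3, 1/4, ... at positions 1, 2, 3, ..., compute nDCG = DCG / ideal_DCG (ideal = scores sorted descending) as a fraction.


Position discount weights w_i = 1/(i+1) for i=1..7:
Weights = [1/2, 1/3, 1/4, 1/5, 1/6, 1/7, 1/8]
Actual relevance: [5, 4, 5, 5, 5, 3, 2]
DCG = 5/2 + 4/3 + 5/4 + 5/5 + 5/6 + 3/7 + 2/8 = 319/42
Ideal relevance (sorted desc): [5, 5, 5, 5, 4, 3, 2]
Ideal DCG = 5/2 + 5/3 + 5/4 + 5/5 + 4/6 + 3/7 + 2/8 = 163/21
nDCG = DCG / ideal_DCG = 319/42 / 163/21 = 319/326

319/326


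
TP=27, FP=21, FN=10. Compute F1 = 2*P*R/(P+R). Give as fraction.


F1 = 2 * P * R / (P + R)
P = TP/(TP+FP) = 27/48 = 9/16
R = TP/(TP+FN) = 27/37 = 27/37
2 * P * R = 2 * 9/16 * 27/37 = 243/296
P + R = 9/16 + 27/37 = 765/592
F1 = 243/296 / 765/592 = 54/85

54/85


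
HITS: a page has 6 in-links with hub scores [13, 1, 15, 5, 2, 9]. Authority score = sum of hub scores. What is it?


Authority = sum of hub scores of in-linkers
In-link 1: hub score = 13
In-link 2: hub score = 1
In-link 3: hub score = 15
In-link 4: hub score = 5
In-link 5: hub score = 2
In-link 6: hub score = 9
Authority = 13 + 1 + 15 + 5 + 2 + 9 = 45

45


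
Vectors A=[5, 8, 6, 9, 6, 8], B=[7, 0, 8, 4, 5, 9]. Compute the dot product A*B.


Dot product = sum of element-wise products
A[0]*B[0] = 5*7 = 35
A[1]*B[1] = 8*0 = 0
A[2]*B[2] = 6*8 = 48
A[3]*B[3] = 9*4 = 36
A[4]*B[4] = 6*5 = 30
A[5]*B[5] = 8*9 = 72
Sum = 35 + 0 + 48 + 36 + 30 + 72 = 221

221


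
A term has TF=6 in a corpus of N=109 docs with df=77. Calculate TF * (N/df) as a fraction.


TF * (N/df)
= 6 * (109/77)
= 6 * 109/77
= 654/77

654/77


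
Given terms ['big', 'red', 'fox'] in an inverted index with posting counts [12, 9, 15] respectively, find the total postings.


Summing posting list sizes:
'big': 12 postings
'red': 9 postings
'fox': 15 postings
Total = 12 + 9 + 15 = 36

36


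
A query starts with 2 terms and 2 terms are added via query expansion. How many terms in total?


Original terms: 2
Expansion terms: 2
Total = 2 + 2 = 4

4


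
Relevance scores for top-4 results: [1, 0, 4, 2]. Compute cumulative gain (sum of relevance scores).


Cumulative Gain = sum of relevance scores
Position 1: rel=1, running sum=1
Position 2: rel=0, running sum=1
Position 3: rel=4, running sum=5
Position 4: rel=2, running sum=7
CG = 7

7


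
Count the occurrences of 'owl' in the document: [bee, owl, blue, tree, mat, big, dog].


Document has 7 words
Scanning for 'owl':
Found at positions: [1]
Count = 1

1


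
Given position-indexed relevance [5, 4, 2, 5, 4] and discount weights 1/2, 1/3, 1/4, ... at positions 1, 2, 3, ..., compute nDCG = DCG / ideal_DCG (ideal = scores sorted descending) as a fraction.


Position discount weights w_i = 1/(i+1) for i=1..5:
Weights = [1/2, 1/3, 1/4, 1/5, 1/6]
Actual relevance: [5, 4, 2, 5, 4]
DCG = 5/2 + 4/3 + 2/4 + 5/5 + 4/6 = 6
Ideal relevance (sorted desc): [5, 5, 4, 4, 2]
Ideal DCG = 5/2 + 5/3 + 4/4 + 4/5 + 2/6 = 63/10
nDCG = DCG / ideal_DCG = 6 / 63/10 = 20/21

20/21


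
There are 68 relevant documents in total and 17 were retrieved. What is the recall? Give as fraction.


Recall = retrieved_relevant / total_relevant
= 17 / 68
= 17 / (17 + 51)
= 1/4

1/4


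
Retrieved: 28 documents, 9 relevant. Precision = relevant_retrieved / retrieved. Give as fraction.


Precision = relevant_retrieved / total_retrieved
= 9 / 28
= 9 / (9 + 19)
= 9/28

9/28


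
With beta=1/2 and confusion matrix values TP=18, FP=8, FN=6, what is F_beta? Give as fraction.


P = TP/(TP+FP) = 18/26 = 9/13
R = TP/(TP+FN) = 18/24 = 3/4
beta^2 = 1/2^2 = 1/4
(1 + beta^2) = 5/4
Numerator = (1+beta^2)*P*R = 135/208
Denominator = beta^2*P + R = 9/52 + 3/4 = 12/13
F_beta = 45/64

45/64


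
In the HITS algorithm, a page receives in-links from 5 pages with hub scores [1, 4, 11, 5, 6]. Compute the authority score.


Authority = sum of hub scores of in-linkers
In-link 1: hub score = 1
In-link 2: hub score = 4
In-link 3: hub score = 11
In-link 4: hub score = 5
In-link 5: hub score = 6
Authority = 1 + 4 + 11 + 5 + 6 = 27

27


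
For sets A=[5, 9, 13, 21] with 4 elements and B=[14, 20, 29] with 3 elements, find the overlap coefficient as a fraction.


A intersect B = []
|A intersect B| = 0
min(|A|, |B|) = min(4, 3) = 3
Overlap = 0 / 3 = 0

0


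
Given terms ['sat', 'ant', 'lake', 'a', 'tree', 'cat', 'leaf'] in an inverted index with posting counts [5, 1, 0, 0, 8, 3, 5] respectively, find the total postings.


Summing posting list sizes:
'sat': 5 postings
'ant': 1 postings
'lake': 0 postings
'a': 0 postings
'tree': 8 postings
'cat': 3 postings
'leaf': 5 postings
Total = 5 + 1 + 0 + 0 + 8 + 3 + 5 = 22

22


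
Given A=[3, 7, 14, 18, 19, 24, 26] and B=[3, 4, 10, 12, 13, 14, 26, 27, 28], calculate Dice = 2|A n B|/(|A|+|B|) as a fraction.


A intersect B = [3, 14, 26]
|A intersect B| = 3
|A| = 7, |B| = 9
Dice = 2*3 / (7+9)
= 6 / 16 = 3/8

3/8


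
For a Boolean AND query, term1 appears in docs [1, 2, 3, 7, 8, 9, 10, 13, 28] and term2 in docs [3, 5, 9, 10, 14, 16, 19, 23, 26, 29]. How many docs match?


Boolean AND: find intersection of posting lists
term1 docs: [1, 2, 3, 7, 8, 9, 10, 13, 28]
term2 docs: [3, 5, 9, 10, 14, 16, 19, 23, 26, 29]
Intersection: [3, 9, 10]
|intersection| = 3

3


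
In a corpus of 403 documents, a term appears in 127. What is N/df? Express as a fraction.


IDF ratio = N / df
= 403 / 127
= 403/127

403/127


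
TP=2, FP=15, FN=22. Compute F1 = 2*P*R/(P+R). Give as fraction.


F1 = 2 * P * R / (P + R)
P = TP/(TP+FP) = 2/17 = 2/17
R = TP/(TP+FN) = 2/24 = 1/12
2 * P * R = 2 * 2/17 * 1/12 = 1/51
P + R = 2/17 + 1/12 = 41/204
F1 = 1/51 / 41/204 = 4/41

4/41


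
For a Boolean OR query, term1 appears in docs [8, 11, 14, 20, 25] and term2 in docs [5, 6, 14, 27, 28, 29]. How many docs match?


Boolean OR: find union of posting lists
term1 docs: [8, 11, 14, 20, 25]
term2 docs: [5, 6, 14, 27, 28, 29]
Union: [5, 6, 8, 11, 14, 20, 25, 27, 28, 29]
|union| = 10

10


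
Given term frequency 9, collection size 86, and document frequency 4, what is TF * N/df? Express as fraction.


TF * (N/df)
= 9 * (86/4)
= 9 * 43/2
= 387/2

387/2


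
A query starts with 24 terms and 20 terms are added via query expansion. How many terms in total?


Original terms: 24
Expansion terms: 20
Total = 24 + 20 = 44

44


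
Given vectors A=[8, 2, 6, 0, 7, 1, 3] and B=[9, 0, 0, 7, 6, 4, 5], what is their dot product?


Dot product = sum of element-wise products
A[0]*B[0] = 8*9 = 72
A[1]*B[1] = 2*0 = 0
A[2]*B[2] = 6*0 = 0
A[3]*B[3] = 0*7 = 0
A[4]*B[4] = 7*6 = 42
A[5]*B[5] = 1*4 = 4
A[6]*B[6] = 3*5 = 15
Sum = 72 + 0 + 0 + 0 + 42 + 4 + 15 = 133

133


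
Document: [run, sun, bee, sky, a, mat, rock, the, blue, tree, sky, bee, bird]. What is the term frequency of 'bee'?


Document has 13 words
Scanning for 'bee':
Found at positions: [2, 11]
Count = 2

2


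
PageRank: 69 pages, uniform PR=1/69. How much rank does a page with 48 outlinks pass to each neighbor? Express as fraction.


Initial PR = 1/69 = 1/69
Outlinks = 48
Contribution per link = PR / outlinks
= 1/69 / 48
= 1/3312

1/3312


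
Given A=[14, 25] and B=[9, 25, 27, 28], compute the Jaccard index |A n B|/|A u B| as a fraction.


A intersect B = [25]
|A intersect B| = 1
A union B = [9, 14, 25, 27, 28]
|A union B| = 5
Jaccard = 1/5 = 1/5

1/5


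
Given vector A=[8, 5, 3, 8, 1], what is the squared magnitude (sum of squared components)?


|A|^2 = sum of squared components
A[0]^2 = 8^2 = 64
A[1]^2 = 5^2 = 25
A[2]^2 = 3^2 = 9
A[3]^2 = 8^2 = 64
A[4]^2 = 1^2 = 1
Sum = 64 + 25 + 9 + 64 + 1 = 163

163


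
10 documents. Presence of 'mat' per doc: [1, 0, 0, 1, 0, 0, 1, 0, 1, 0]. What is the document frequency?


Checking each document for 'mat':
Doc 1: present
Doc 2: absent
Doc 3: absent
Doc 4: present
Doc 5: absent
Doc 6: absent
Doc 7: present
Doc 8: absent
Doc 9: present
Doc 10: absent
df = sum of presences = 1 + 0 + 0 + 1 + 0 + 0 + 1 + 0 + 1 + 0 = 4

4


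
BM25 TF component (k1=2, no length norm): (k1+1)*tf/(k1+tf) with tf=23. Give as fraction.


BM25 TF component = (k1+1)*tf / (k1+tf)
k1 = 2, tf = 23
Numerator = (2+1)*23 = 69
Denominator = 2 + 23 = 25
= 69/25 = 69/25

69/25


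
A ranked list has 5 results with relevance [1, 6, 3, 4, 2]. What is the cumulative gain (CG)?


Cumulative Gain = sum of relevance scores
Position 1: rel=1, running sum=1
Position 2: rel=6, running sum=7
Position 3: rel=3, running sum=10
Position 4: rel=4, running sum=14
Position 5: rel=2, running sum=16
CG = 16

16


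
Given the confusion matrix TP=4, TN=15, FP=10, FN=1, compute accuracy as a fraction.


Accuracy = (TP + TN) / (TP + TN + FP + FN)
TP + TN = 4 + 15 = 19
Total = 4 + 15 + 10 + 1 = 30
Accuracy = 19 / 30 = 19/30

19/30


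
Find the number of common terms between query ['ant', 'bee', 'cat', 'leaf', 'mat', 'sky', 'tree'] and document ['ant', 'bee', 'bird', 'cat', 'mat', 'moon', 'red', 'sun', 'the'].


Query terms: ['ant', 'bee', 'cat', 'leaf', 'mat', 'sky', 'tree']
Document terms: ['ant', 'bee', 'bird', 'cat', 'mat', 'moon', 'red', 'sun', 'the']
Common terms: ['ant', 'bee', 'cat', 'mat']
Overlap count = 4

4


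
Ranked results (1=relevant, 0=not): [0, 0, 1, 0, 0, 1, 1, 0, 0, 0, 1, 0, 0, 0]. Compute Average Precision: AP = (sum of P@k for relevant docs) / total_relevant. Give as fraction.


Computing P@k for each relevant position:
Position 1: not relevant
Position 2: not relevant
Position 3: relevant, P@3 = 1/3 = 1/3
Position 4: not relevant
Position 5: not relevant
Position 6: relevant, P@6 = 2/6 = 1/3
Position 7: relevant, P@7 = 3/7 = 3/7
Position 8: not relevant
Position 9: not relevant
Position 10: not relevant
Position 11: relevant, P@11 = 4/11 = 4/11
Position 12: not relevant
Position 13: not relevant
Position 14: not relevant
Sum of P@k = 1/3 + 1/3 + 3/7 + 4/11 = 337/231
AP = 337/231 / 4 = 337/924

337/924


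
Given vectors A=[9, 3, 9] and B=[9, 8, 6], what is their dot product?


Dot product = sum of element-wise products
A[0]*B[0] = 9*9 = 81
A[1]*B[1] = 3*8 = 24
A[2]*B[2] = 9*6 = 54
Sum = 81 + 24 + 54 = 159

159


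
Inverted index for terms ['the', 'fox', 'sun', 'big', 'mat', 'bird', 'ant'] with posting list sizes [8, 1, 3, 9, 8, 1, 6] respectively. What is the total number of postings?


Summing posting list sizes:
'the': 8 postings
'fox': 1 postings
'sun': 3 postings
'big': 9 postings
'mat': 8 postings
'bird': 1 postings
'ant': 6 postings
Total = 8 + 1 + 3 + 9 + 8 + 1 + 6 = 36

36


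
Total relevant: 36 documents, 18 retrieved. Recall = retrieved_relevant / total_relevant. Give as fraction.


Recall = retrieved_relevant / total_relevant
= 18 / 36
= 18 / (18 + 18)
= 1/2

1/2


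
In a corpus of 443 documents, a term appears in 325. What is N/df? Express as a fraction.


IDF ratio = N / df
= 443 / 325
= 443/325

443/325


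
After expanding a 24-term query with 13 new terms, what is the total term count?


Original terms: 24
Expansion terms: 13
Total = 24 + 13 = 37

37


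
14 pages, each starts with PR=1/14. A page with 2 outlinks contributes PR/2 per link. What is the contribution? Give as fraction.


Initial PR = 1/14 = 1/14
Outlinks = 2
Contribution per link = PR / outlinks
= 1/14 / 2
= 1/28

1/28


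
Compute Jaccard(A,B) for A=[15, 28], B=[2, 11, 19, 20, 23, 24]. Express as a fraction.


A intersect B = []
|A intersect B| = 0
A union B = [2, 11, 15, 19, 20, 23, 24, 28]
|A union B| = 8
Jaccard = 0/8 = 0

0


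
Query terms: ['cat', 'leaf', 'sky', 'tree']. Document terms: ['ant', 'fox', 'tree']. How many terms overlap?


Query terms: ['cat', 'leaf', 'sky', 'tree']
Document terms: ['ant', 'fox', 'tree']
Common terms: ['tree']
Overlap count = 1

1


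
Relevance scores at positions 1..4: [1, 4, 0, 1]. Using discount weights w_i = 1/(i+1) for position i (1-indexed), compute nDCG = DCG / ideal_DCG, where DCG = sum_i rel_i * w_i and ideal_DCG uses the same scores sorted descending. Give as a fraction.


Position discount weights w_i = 1/(i+1) for i=1..4:
Weights = [1/2, 1/3, 1/4, 1/5]
Actual relevance: [1, 4, 0, 1]
DCG = 1/2 + 4/3 + 0/4 + 1/5 = 61/30
Ideal relevance (sorted desc): [4, 1, 1, 0]
Ideal DCG = 4/2 + 1/3 + 1/4 + 0/5 = 31/12
nDCG = DCG / ideal_DCG = 61/30 / 31/12 = 122/155

122/155


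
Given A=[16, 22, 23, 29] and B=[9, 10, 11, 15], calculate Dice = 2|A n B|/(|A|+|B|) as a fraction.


A intersect B = []
|A intersect B| = 0
|A| = 4, |B| = 4
Dice = 2*0 / (4+4)
= 0 / 8 = 0

0


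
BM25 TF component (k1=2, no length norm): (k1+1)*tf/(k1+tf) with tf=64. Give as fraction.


BM25 TF component = (k1+1)*tf / (k1+tf)
k1 = 2, tf = 64
Numerator = (2+1)*64 = 192
Denominator = 2 + 64 = 66
= 192/66 = 32/11

32/11


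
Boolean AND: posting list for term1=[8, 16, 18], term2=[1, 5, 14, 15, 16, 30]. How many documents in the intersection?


Boolean AND: find intersection of posting lists
term1 docs: [8, 16, 18]
term2 docs: [1, 5, 14, 15, 16, 30]
Intersection: [16]
|intersection| = 1

1


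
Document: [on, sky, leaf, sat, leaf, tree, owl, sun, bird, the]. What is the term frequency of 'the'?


Document has 10 words
Scanning for 'the':
Found at positions: [9]
Count = 1

1


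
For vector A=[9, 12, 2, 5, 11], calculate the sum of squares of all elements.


|A|^2 = sum of squared components
A[0]^2 = 9^2 = 81
A[1]^2 = 12^2 = 144
A[2]^2 = 2^2 = 4
A[3]^2 = 5^2 = 25
A[4]^2 = 11^2 = 121
Sum = 81 + 144 + 4 + 25 + 121 = 375

375


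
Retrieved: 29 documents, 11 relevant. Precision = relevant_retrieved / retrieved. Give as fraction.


Precision = relevant_retrieved / total_retrieved
= 11 / 29
= 11 / (11 + 18)
= 11/29

11/29


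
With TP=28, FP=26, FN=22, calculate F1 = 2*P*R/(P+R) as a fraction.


F1 = 2 * P * R / (P + R)
P = TP/(TP+FP) = 28/54 = 14/27
R = TP/(TP+FN) = 28/50 = 14/25
2 * P * R = 2 * 14/27 * 14/25 = 392/675
P + R = 14/27 + 14/25 = 728/675
F1 = 392/675 / 728/675 = 7/13

7/13


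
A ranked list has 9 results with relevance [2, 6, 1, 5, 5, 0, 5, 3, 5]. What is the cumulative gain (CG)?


Cumulative Gain = sum of relevance scores
Position 1: rel=2, running sum=2
Position 2: rel=6, running sum=8
Position 3: rel=1, running sum=9
Position 4: rel=5, running sum=14
Position 5: rel=5, running sum=19
Position 6: rel=0, running sum=19
Position 7: rel=5, running sum=24
Position 8: rel=3, running sum=27
Position 9: rel=5, running sum=32
CG = 32

32


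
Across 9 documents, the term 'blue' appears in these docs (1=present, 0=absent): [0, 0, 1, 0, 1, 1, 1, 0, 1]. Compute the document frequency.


Checking each document for 'blue':
Doc 1: absent
Doc 2: absent
Doc 3: present
Doc 4: absent
Doc 5: present
Doc 6: present
Doc 7: present
Doc 8: absent
Doc 9: present
df = sum of presences = 0 + 0 + 1 + 0 + 1 + 1 + 1 + 0 + 1 = 5

5


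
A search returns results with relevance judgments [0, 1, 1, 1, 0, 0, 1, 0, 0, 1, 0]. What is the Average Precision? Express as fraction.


Computing P@k for each relevant position:
Position 1: not relevant
Position 2: relevant, P@2 = 1/2 = 1/2
Position 3: relevant, P@3 = 2/3 = 2/3
Position 4: relevant, P@4 = 3/4 = 3/4
Position 5: not relevant
Position 6: not relevant
Position 7: relevant, P@7 = 4/7 = 4/7
Position 8: not relevant
Position 9: not relevant
Position 10: relevant, P@10 = 5/10 = 1/2
Position 11: not relevant
Sum of P@k = 1/2 + 2/3 + 3/4 + 4/7 + 1/2 = 251/84
AP = 251/84 / 5 = 251/420

251/420


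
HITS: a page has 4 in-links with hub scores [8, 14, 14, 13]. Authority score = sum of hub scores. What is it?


Authority = sum of hub scores of in-linkers
In-link 1: hub score = 8
In-link 2: hub score = 14
In-link 3: hub score = 14
In-link 4: hub score = 13
Authority = 8 + 14 + 14 + 13 = 49

49


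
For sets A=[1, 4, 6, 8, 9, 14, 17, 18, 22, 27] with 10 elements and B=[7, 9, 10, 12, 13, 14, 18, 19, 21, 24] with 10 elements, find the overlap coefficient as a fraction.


A intersect B = [9, 14, 18]
|A intersect B| = 3
min(|A|, |B|) = min(10, 10) = 10
Overlap = 3 / 10 = 3/10

3/10


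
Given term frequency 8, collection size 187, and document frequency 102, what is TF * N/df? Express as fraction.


TF * (N/df)
= 8 * (187/102)
= 8 * 11/6
= 44/3

44/3


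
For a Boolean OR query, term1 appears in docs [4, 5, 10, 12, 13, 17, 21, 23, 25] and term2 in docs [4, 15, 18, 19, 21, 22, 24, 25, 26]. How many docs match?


Boolean OR: find union of posting lists
term1 docs: [4, 5, 10, 12, 13, 17, 21, 23, 25]
term2 docs: [4, 15, 18, 19, 21, 22, 24, 25, 26]
Union: [4, 5, 10, 12, 13, 15, 17, 18, 19, 21, 22, 23, 24, 25, 26]
|union| = 15

15


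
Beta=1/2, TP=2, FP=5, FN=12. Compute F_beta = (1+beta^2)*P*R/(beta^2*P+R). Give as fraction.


P = TP/(TP+FP) = 2/7 = 2/7
R = TP/(TP+FN) = 2/14 = 1/7
beta^2 = 1/2^2 = 1/4
(1 + beta^2) = 5/4
Numerator = (1+beta^2)*P*R = 5/98
Denominator = beta^2*P + R = 1/14 + 1/7 = 3/14
F_beta = 5/21

5/21


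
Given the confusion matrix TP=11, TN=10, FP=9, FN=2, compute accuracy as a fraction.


Accuracy = (TP + TN) / (TP + TN + FP + FN)
TP + TN = 11 + 10 = 21
Total = 11 + 10 + 9 + 2 = 32
Accuracy = 21 / 32 = 21/32

21/32


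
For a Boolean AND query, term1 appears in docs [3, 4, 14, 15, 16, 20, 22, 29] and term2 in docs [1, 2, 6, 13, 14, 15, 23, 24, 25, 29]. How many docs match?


Boolean AND: find intersection of posting lists
term1 docs: [3, 4, 14, 15, 16, 20, 22, 29]
term2 docs: [1, 2, 6, 13, 14, 15, 23, 24, 25, 29]
Intersection: [14, 15, 29]
|intersection| = 3

3


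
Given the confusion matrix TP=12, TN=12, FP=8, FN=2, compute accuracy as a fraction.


Accuracy = (TP + TN) / (TP + TN + FP + FN)
TP + TN = 12 + 12 = 24
Total = 12 + 12 + 8 + 2 = 34
Accuracy = 24 / 34 = 12/17

12/17


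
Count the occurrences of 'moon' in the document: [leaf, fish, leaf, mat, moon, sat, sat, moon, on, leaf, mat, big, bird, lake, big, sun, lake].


Document has 17 words
Scanning for 'moon':
Found at positions: [4, 7]
Count = 2

2


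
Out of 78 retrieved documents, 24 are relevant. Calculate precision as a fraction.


Precision = relevant_retrieved / total_retrieved
= 24 / 78
= 24 / (24 + 54)
= 4/13

4/13


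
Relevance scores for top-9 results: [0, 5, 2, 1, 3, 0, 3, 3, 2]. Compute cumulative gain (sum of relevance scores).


Cumulative Gain = sum of relevance scores
Position 1: rel=0, running sum=0
Position 2: rel=5, running sum=5
Position 3: rel=2, running sum=7
Position 4: rel=1, running sum=8
Position 5: rel=3, running sum=11
Position 6: rel=0, running sum=11
Position 7: rel=3, running sum=14
Position 8: rel=3, running sum=17
Position 9: rel=2, running sum=19
CG = 19

19


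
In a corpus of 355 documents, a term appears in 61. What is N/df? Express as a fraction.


IDF ratio = N / df
= 355 / 61
= 355/61

355/61


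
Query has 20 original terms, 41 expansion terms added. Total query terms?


Original terms: 20
Expansion terms: 41
Total = 20 + 41 = 61

61


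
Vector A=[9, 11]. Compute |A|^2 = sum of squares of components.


|A|^2 = sum of squared components
A[0]^2 = 9^2 = 81
A[1]^2 = 11^2 = 121
Sum = 81 + 121 = 202

202
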